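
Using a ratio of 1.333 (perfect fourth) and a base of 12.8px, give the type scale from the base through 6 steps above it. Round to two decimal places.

12.80px, 17.06px, 22.74px, 30.32px, 40.41px, 53.87px, 71.81px

Step 0: 12.8px
Step 1: 12.8 × 1.333 = 17.06
Step 2: 12.8 × 1.333² = 22.74
Step 3: 12.8 × 1.333³ = 30.32
Step 4: 12.8 × 1.333⁴ = 40.41
Step 5: 12.8 × 1.333⁵ = 53.87
Step 6: 12.8 × 1.333⁶ = 71.81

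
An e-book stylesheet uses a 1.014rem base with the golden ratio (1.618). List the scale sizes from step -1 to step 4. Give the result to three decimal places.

Step -1: 1.014 ÷ 1.618 = 0.627
Step 0: 1.014rem
Step 1: 1.014 × 1.618 = 1.641
Step 2: 1.014 × 1.618² = 2.655
Step 3: 1.014 × 1.618³ = 4.295
Step 4: 1.014 × 1.618⁴ = 6.949

0.627rem, 1.014rem, 1.641rem, 2.655rem, 4.295rem, 6.949rem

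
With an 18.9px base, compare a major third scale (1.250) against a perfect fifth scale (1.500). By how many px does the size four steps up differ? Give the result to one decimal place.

49.5px

Major third: 18.9 × 1.250⁴ = 46.143px
Perfect fifth: 18.9 × 1.500⁴ = 95.681px
Difference: 95.681 − 46.143 = 49.538px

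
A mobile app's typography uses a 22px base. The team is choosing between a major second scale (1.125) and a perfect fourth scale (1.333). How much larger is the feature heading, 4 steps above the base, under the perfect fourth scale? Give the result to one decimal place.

34.2px

Major second: 22.0 × 1.125⁴ = 35.240px
Perfect fourth: 22.0 × 1.333⁴ = 69.461px
Difference: 69.461 − 35.240 = 34.221px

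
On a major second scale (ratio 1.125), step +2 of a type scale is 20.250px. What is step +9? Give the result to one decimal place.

46.2px

20.250 × 1.125⁷ = 20.250 × 2.28070 ≈ 46.184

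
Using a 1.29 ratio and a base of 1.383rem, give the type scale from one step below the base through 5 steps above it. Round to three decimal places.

Step -1: 1.383 ÷ 1.29 = 1.072
Step 0: 1.383rem
Step 1: 1.383 × 1.29 = 1.784
Step 2: 1.383 × 1.29² = 2.301
Step 3: 1.383 × 1.29³ = 2.969
Step 4: 1.383 × 1.29⁴ = 3.830
Step 5: 1.383 × 1.29⁵ = 4.940

1.072rem, 1.383rem, 1.784rem, 2.301rem, 2.969rem, 3.830rem, 4.940rem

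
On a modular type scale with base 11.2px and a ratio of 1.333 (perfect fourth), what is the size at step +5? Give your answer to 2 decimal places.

47.14px

Every step multiplies by the scale ratio.
11.2 × 1.333⁵ = 11.2 × 4.20873 ≈ 47.14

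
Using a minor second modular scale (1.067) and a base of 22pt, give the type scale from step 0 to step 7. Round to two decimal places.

Step 0: 22pt
Step 1: 22.0 × 1.067 = 23.47
Step 2: 22.0 × 1.067² = 25.05
Step 3: 22.0 × 1.067³ = 26.72
Step 4: 22.0 × 1.067⁴ = 28.52
Step 5: 22.0 × 1.067⁵ = 30.43
Step 6: 22.0 × 1.067⁶ = 32.46
Step 7: 22.0 × 1.067⁷ = 34.64

22.00pt, 23.47pt, 25.05pt, 26.72pt, 28.52pt, 30.43pt, 32.46pt, 34.64pt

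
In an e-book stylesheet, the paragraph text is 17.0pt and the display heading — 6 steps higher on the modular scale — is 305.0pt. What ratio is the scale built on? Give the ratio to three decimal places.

The ratio satisfies 17.0 × r⁶ = 305.0, so r = (305.0 / 17.0)^(1/6).
r = 17.9412^(1/6) ≈ 1.6180

1.618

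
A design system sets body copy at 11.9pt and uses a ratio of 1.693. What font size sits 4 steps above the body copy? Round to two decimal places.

A modular type scale is a geometric sequence: sizeₙ = base × rⁿ.
11.9 × 1.693⁴ = 11.9 × 8.21538 ≈ 97.76

97.76pt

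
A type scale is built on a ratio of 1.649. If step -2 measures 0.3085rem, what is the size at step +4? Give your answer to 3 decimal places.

6.203rem

Moving from step -2 to step +4 is 6 steps up, so multiply by r⁶.
0.3085 × 1.649⁶ = 0.3085 × 20.10592 ≈ 6.203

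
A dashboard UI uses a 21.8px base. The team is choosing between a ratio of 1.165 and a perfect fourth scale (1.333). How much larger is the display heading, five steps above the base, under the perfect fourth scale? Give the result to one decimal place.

At 1.165: 21.8 × 1.165⁵ = 46.783px
Perfect fourth: 21.8 × 1.333⁵ = 91.750px
Difference: 91.750 − 46.783 = 44.967px

45.0px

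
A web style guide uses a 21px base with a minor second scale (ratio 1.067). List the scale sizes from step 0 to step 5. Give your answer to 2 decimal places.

21.00px, 22.41px, 23.91px, 25.51px, 27.22px, 29.04px

Step 0: 21px
Step 1: 21.0 × 1.067 = 22.41
Step 2: 21.0 × 1.067² = 23.91
Step 3: 21.0 × 1.067³ = 25.51
Step 4: 21.0 × 1.067⁴ = 27.22
Step 5: 21.0 × 1.067⁵ = 29.04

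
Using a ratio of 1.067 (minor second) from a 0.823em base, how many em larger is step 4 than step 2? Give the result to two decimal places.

Step 2: 0.823 × 1.067² = 0.9370em
Step 4: 0.823 × 1.067⁴ = 1.0667em
Difference: 1.0667 − 0.9370 = 0.1297em

0.13em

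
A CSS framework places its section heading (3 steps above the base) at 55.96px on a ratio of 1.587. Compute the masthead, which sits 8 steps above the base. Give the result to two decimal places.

The gap is 8 − (3) = 5 steps, so the factor is 1.587^5.
55.96 × 1.587⁵ = 55.96 × 10.06664 ≈ 563.329

563.33px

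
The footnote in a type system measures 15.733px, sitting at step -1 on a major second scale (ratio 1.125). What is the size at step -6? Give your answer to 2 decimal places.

8.73px

15.733 ÷ 1.125⁵ = 15.733 ÷ 1.80203 ≈ 8.731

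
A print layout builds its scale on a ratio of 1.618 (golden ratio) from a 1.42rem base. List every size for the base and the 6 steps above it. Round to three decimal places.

Step 0: 1.42rem
Step 1: 1.42 × 1.618 = 2.298
Step 2: 1.42 × 1.618² = 3.717
Step 3: 1.42 × 1.618³ = 6.015
Step 4: 1.42 × 1.618⁴ = 9.732
Step 5: 1.42 × 1.618⁵ = 15.746
Step 6: 1.42 × 1.618⁶ = 25.478

1.420rem, 2.298rem, 3.717rem, 6.015rem, 9.732rem, 15.746rem, 25.478rem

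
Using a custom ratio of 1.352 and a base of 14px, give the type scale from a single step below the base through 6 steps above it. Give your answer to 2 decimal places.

10.36px, 14.00px, 18.93px, 25.59px, 34.60px, 46.78px, 63.24px, 85.50px

Step -1: 14.0 ÷ 1.352 = 10.36
Step 0: 14px
Step 1: 14.0 × 1.352 = 18.93
Step 2: 14.0 × 1.352² = 25.59
Step 3: 14.0 × 1.352³ = 34.60
Step 4: 14.0 × 1.352⁴ = 46.78
Step 5: 14.0 × 1.352⁵ = 63.24
Step 6: 14.0 × 1.352⁶ = 85.50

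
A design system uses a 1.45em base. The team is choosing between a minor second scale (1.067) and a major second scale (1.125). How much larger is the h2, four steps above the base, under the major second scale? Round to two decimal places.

0.44em

Minor second: 1.45 × 1.067⁴ = 1.8794em
Major second: 1.45 × 1.125⁴ = 2.3226em
Difference: 2.3226 − 1.8794 = 0.4432em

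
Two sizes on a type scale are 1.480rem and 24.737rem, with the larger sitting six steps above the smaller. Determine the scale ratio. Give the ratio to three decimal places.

1.599

The ratio satisfies 1.480 × r⁶ = 24.737, so r = (24.737 / 1.480)^(1/6).
r = 16.7142^(1/6) ≈ 1.5990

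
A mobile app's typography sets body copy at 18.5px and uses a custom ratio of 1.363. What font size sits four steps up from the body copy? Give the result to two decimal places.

63.85px

A modular type scale is a geometric sequence: sizeₙ = base × rⁿ.
18.5 × 1.363⁴ = 18.5 × 3.45131 ≈ 63.85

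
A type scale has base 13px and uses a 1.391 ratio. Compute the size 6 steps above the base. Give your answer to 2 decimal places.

94.17px

A modular type scale is a geometric sequence: sizeₙ = base × rⁿ.
13.0 × 1.391⁶ = 13.0 × 7.24374 ≈ 94.17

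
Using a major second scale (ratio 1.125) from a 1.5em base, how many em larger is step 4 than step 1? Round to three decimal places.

0.715em

Step 1: 1.5 × 1.125 = 1.68750em
Step 4: 1.5 × 1.125⁴ = 2.40271em
Difference: 2.40271 − 1.68750 = 0.71521em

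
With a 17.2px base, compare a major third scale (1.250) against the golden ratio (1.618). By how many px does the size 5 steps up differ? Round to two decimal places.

Major third: 17.2 × 1.250⁵ = 52.4902px
Golden ratio: 17.2 × 1.618⁵ = 190.7309px
Difference: 190.7309 − 52.4902 = 138.2407px

138.24px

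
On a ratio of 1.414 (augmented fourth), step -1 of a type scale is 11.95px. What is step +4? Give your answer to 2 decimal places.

11.95 × 1.414⁵ = 11.95 × 5.65258 ≈ 67.548

67.55px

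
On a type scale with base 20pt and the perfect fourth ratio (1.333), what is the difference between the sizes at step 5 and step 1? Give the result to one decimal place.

Step 1: 20.0 × 1.333 = 26.660pt
Step 5: 20.0 × 1.333⁵ = 84.175pt
Difference: 84.175 − 26.660 = 57.515pt

57.5pt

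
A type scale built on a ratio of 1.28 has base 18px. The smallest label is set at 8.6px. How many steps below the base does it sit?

1.28ⁿ = 18 / 8.6 = 2.0930
n = ln(2.0930) / ln(1.28) = 0.7386 / 0.2469 ≈ 2.99

3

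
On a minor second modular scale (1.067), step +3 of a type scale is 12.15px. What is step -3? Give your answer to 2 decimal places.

8.23px

12.15 ÷ 1.067⁶ = 12.15 ÷ 1.47566 ≈ 8.234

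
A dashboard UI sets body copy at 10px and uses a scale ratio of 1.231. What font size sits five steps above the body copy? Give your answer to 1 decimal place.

28.3px

10.0 × 1.231⁵ = 10.0 × 2.82677 ≈ 28.27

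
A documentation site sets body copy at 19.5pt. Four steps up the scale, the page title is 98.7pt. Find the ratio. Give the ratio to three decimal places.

The ratio satisfies 19.5 × r⁴ = 98.7, so r = (98.7 / 19.5)^(1/4).
r = 5.0615^(1/4) ≈ 1.4999

1.500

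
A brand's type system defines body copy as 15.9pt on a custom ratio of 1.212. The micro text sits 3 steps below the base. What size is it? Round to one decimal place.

8.9pt

Each step on a modular scale multiplies by the ratio, so the size n steps from the base is base × ratioⁿ.
15.9 ÷ 1.212³ = 15.9 ÷ 1.78036 ≈ 8.93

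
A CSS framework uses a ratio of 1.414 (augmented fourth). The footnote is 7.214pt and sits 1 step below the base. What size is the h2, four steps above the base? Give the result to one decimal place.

7.214 × 1.414⁵ = 7.214 × 5.65258 ≈ 40.778

40.8pt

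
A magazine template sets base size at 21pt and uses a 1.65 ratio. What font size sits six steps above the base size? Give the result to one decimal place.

423.8pt

A modular type scale is a geometric sequence: sizeₙ = base × rⁿ.
21.0 × 1.65⁶ = 21.0 × 20.17919 ≈ 423.76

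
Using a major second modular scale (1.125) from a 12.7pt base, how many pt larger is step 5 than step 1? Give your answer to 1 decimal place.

Step 1: 12.7 × 1.125 = 14.287pt
Step 5: 12.7 × 1.125⁵ = 22.886pt
Difference: 22.886 − 14.287 = 8.599pt

8.6pt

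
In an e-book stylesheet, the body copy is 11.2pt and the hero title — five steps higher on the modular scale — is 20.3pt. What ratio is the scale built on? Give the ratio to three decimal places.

r⁵ = 20.3 / 11.2, so r = (20.3/11.2)^(1/5).
r = 1.8125^(1/5) ≈ 1.1263

1.126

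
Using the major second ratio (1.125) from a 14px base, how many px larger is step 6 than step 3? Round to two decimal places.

Step 3: 14.0 × 1.125³ = 19.9336px
Step 6: 14.0 × 1.125⁶ = 28.3820px
Difference: 28.3820 − 19.9336 = 8.4484px

8.45px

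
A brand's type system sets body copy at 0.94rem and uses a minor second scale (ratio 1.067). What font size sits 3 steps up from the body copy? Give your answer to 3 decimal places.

1.142rem

Each step on a modular scale multiplies by the ratio, so the size n steps from the base is base × ratioⁿ.
0.94 × 1.067³ = 0.94 × 1.21477 ≈ 1.142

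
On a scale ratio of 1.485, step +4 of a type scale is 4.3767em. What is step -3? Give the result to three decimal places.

Moving from step +4 to step -3 is 7 steps down, so divide by r⁷.
4.3767 ÷ 1.485⁷ = 4.3767 ÷ 15.92521 ≈ 0.275

0.275em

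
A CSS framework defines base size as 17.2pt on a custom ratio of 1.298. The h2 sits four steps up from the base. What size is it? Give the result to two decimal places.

48.82pt

A modular type scale is a geometric sequence: sizeₙ = base × rⁿ.
17.2 × 1.298⁴ = 17.2 × 2.83856 ≈ 48.82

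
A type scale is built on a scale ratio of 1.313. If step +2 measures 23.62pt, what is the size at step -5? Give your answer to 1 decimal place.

3.5pt

23.62 ÷ 1.313⁷ = 23.62 ÷ 6.72749 ≈ 3.511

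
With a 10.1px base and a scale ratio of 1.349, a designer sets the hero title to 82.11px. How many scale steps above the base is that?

7

1.349ⁿ = 82.11 / 10.1 = 8.1297
n = ln(8.1297) / ln(1.349) = 2.0955 / 0.2994 ≈ 7.00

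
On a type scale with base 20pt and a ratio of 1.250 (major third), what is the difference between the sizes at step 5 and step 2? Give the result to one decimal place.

29.8pt

Step 2: 20.0 × 1.250² = 31.250pt
Step 5: 20.0 × 1.250⁵ = 61.035pt
Difference: 61.035 − 31.250 = 29.785pt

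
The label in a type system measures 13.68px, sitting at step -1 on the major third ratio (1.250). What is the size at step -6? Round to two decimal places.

4.48px

Moving from step -1 to step -6 is 5 steps down, so divide by r⁵.
13.68 ÷ 1.250⁵ = 13.68 ÷ 3.05176 ≈ 4.483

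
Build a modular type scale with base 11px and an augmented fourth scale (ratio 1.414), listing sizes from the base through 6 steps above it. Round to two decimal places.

Step 0: 11px
Step 1: 11.0 × 1.414 = 15.55
Step 2: 11.0 × 1.414² = 21.99
Step 3: 11.0 × 1.414³ = 31.10
Step 4: 11.0 × 1.414⁴ = 43.97
Step 5: 11.0 × 1.414⁵ = 62.18
Step 6: 11.0 × 1.414⁶ = 87.92

11.00px, 15.55px, 21.99px, 31.10px, 43.97px, 62.18px, 87.92px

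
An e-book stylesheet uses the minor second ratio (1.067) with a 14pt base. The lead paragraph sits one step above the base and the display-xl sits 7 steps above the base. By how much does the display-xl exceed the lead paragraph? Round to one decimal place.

Step 1: 14.0 × 1.067 = 14.938pt
Step 7: 14.0 × 1.067⁷ = 22.043pt
Difference: 22.043 − 14.938 = 7.105pt

7.1pt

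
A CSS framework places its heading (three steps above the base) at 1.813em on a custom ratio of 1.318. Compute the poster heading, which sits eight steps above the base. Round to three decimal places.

7.211em

1.813 × 1.318⁵ = 1.813 × 3.97720 ≈ 7.211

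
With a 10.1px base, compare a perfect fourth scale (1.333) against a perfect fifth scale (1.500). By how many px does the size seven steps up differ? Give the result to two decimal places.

Perfect fourth: 10.1 × 1.333⁷ = 75.5322px
Perfect fifth: 10.1 × 1.500⁷ = 172.5680px
Difference: 172.5680 − 75.5322 = 97.0358px

97.04px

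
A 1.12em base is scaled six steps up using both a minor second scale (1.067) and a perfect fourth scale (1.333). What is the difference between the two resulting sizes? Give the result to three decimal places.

4.631em

Minor second: 1.12 × 1.067⁶ = 1.65274em
Perfect fourth: 1.12 × 1.333⁶ = 6.28346em
Difference: 6.28346 − 1.65274 = 4.63072em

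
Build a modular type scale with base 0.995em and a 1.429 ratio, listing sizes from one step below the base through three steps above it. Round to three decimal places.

Step -1: 0.995 ÷ 1.429 = 0.696
Step 0: 0.995em
Step 1: 0.995 × 1.429 = 1.422
Step 2: 0.995 × 1.429² = 2.032
Step 3: 0.995 × 1.429³ = 2.903

0.696em, 0.995em, 1.422em, 2.032em, 2.903em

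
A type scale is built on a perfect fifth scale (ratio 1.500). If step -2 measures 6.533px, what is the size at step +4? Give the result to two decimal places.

74.41px

6.533 × 1.500⁶ = 6.533 × 11.39062 ≈ 74.415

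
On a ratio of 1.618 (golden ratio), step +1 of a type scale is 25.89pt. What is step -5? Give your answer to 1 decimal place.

25.89 ÷ 1.618⁶ = 25.89 ÷ 17.94201 ≈ 1.443

1.4pt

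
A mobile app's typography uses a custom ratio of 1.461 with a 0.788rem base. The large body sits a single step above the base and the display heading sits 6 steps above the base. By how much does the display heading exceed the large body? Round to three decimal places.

6.512rem

Step 1: 0.788 × 1.461 = 1.15127rem
Step 6: 0.788 × 1.461⁶ = 7.66351rem
Difference: 7.66351 − 1.15127 = 6.51224rem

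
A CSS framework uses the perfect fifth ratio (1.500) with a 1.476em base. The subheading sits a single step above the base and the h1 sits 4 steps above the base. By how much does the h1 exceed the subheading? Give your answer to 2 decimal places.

5.26em

Step 1: 1.476 × 1.500 = 2.2140em
Step 4: 1.476 × 1.500⁴ = 7.4722em
Difference: 7.4722 − 2.2140 = 5.2582em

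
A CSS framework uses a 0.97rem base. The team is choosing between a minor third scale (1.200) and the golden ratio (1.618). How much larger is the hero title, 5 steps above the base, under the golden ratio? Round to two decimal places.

8.34rem

Minor third: 0.97 × 1.200⁵ = 2.4137rem
Golden ratio: 0.97 × 1.618⁵ = 10.7563rem
Difference: 10.7563 − 2.4137 = 8.3426rem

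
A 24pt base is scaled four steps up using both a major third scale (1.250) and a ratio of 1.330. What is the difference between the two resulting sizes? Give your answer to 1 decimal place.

Major third: 24.0 × 1.250⁴ = 58.594pt
At 1.330: 24.0 × 1.330⁴ = 75.096pt
Difference: 75.096 − 58.594 = 16.502pt

16.5pt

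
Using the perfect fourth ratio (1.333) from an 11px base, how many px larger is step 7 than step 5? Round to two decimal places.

35.97px

Step 5: 11.0 × 1.333⁵ = 46.2960px
Step 7: 11.0 × 1.333⁷ = 82.2628px
Difference: 82.2628 − 46.2960 = 35.9668px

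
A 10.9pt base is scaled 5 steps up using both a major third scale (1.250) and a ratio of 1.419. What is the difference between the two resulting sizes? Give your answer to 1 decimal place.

Major third: 10.9 × 1.250⁵ = 33.264pt
At 1.419: 10.9 × 1.419⁵ = 62.710pt
Difference: 62.710 − 33.264 = 29.446pt

29.4pt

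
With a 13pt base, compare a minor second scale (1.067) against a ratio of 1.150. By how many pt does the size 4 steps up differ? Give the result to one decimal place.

5.9pt

Minor second: 13.0 × 1.067⁴ = 16.850pt
At 1.150: 13.0 × 1.150⁴ = 22.737pt
Difference: 22.737 − 16.850 = 5.887pt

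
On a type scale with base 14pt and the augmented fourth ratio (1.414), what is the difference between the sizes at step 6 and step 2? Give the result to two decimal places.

83.91pt

Step 2: 14.0 × 1.414² = 27.9915pt
Step 6: 14.0 × 1.414⁶ = 111.8986pt
Difference: 111.8986 − 27.9915 = 83.9071pt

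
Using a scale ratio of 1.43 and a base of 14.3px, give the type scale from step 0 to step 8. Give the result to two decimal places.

14.30px, 20.45px, 29.24px, 41.82px, 59.80px, 85.51px, 122.28px, 174.86px, 250.05px

Step 0: 14.3px
Step 1: 14.3 × 1.43 = 20.45
Step 2: 14.3 × 1.43² = 29.24
Step 3: 14.3 × 1.43³ = 41.82
Step 4: 14.3 × 1.43⁴ = 59.80
Step 5: 14.3 × 1.43⁵ = 85.51
Step 6: 14.3 × 1.43⁶ = 122.28
Step 7: 14.3 × 1.43⁷ = 174.86
Step 8: 14.3 × 1.43⁸ = 250.05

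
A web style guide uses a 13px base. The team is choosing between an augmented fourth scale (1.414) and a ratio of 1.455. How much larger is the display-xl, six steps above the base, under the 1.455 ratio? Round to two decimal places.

19.44px

Augmented fourth: 13.0 × 1.414⁶ = 103.9058px
At 1.455: 13.0 × 1.455⁶ = 123.3449px
Difference: 123.3449 − 103.9058 = 19.4391px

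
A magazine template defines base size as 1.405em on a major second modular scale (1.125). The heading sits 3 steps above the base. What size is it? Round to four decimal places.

2.0005em

Every step multiplies by the scale ratio.
1.405 × 1.125³ = 1.405 × 1.42383 ≈ 2.0005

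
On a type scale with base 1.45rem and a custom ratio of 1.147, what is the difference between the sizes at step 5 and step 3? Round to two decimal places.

0.69rem

Step 3: 1.45 × 1.147³ = 2.1881rem
Step 5: 1.45 × 1.147⁵ = 2.8786rem
Difference: 2.8786 − 2.1881 = 0.6905rem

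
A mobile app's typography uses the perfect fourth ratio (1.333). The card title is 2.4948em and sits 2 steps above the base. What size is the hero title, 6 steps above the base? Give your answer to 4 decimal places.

The gap is 6 − (2) = 4 steps, so the factor is 1.333^4.
2.4948 × 1.333⁴ = 2.4948 × 3.15733 ≈ 7.8769

7.8769em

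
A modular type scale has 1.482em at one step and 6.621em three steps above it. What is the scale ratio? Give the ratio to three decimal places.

1.647

The ratio satisfies 1.482 × r³ = 6.621, so r = (6.621 / 1.482)^(1/3).
r = 4.4676^(1/3) ≈ 1.6470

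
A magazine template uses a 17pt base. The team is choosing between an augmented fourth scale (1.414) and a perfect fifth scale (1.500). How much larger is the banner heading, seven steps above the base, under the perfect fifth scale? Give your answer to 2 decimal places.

Augmented fourth: 17.0 × 1.414⁷ = 192.1298pt
Perfect fifth: 17.0 × 1.500⁷ = 290.4609pt
Difference: 290.4609 − 192.1298 = 98.3311pt

98.33pt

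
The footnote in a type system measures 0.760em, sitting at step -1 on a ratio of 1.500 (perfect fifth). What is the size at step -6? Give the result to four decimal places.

0.760 ÷ 1.500⁵ = 0.760 ÷ 7.59375 ≈ 0.1001

0.1001em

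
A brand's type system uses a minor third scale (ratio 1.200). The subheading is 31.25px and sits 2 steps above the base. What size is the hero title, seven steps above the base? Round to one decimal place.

77.8px

The gap is 7 − (2) = 5 steps, so the factor is 1.200^5.
31.25 × 1.200⁵ = 31.25 × 2.48832 ≈ 77.760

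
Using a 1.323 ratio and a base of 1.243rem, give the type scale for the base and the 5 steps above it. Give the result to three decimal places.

1.243rem, 1.644rem, 2.176rem, 2.878rem, 3.808rem, 5.038rem

Step 0: 1.243rem
Step 1: 1.243 × 1.323 = 1.644
Step 2: 1.243 × 1.323² = 2.176
Step 3: 1.243 × 1.323³ = 2.878
Step 4: 1.243 × 1.323⁴ = 3.808
Step 5: 1.243 × 1.323⁵ = 5.038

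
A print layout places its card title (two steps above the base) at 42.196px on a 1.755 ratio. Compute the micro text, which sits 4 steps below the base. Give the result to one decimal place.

42.196 ÷ 1.755⁶ = 42.196 ÷ 29.21882 ≈ 1.444

1.4px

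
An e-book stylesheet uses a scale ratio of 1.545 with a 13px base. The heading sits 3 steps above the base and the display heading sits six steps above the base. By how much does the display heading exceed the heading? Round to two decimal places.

128.87px

Step 3: 13.0 × 1.545³ = 47.9434px
Step 6: 13.0 × 1.545⁶ = 176.8130px
Difference: 176.8130 − 47.9434 = 128.8696px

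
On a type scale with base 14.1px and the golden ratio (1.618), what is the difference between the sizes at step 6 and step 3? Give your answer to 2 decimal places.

193.26px

Step 3: 14.1 × 1.618³ = 59.7248px
Step 6: 14.1 × 1.618⁶ = 252.9823px
Difference: 252.9823 − 59.7248 = 193.2575px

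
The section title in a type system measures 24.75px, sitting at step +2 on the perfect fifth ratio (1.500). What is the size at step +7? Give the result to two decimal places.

187.95px

The gap is 7 − (2) = 5 steps, so the factor is 1.500^5.
24.75 × 1.500⁵ = 24.75 × 7.59375 ≈ 187.945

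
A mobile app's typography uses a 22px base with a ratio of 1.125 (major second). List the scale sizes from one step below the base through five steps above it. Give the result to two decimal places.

Step -1: 22.0 ÷ 1.125 = 19.56
Step 0: 22px
Step 1: 22.0 × 1.125 = 24.75
Step 2: 22.0 × 1.125² = 27.84
Step 3: 22.0 × 1.125³ = 31.32
Step 4: 22.0 × 1.125⁴ = 35.24
Step 5: 22.0 × 1.125⁵ = 39.64

19.56px, 22.00px, 24.75px, 27.84px, 31.32px, 35.24px, 39.64px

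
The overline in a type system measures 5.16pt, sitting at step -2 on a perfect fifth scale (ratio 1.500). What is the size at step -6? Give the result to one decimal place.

Moving from step -2 to step -6 is 4 steps down, so divide by r⁴.
5.16 ÷ 1.500⁴ = 5.16 ÷ 5.06250 ≈ 1.019

1.0pt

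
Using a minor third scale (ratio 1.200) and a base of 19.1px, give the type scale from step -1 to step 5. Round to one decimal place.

15.9px, 19.1px, 22.9px, 27.5px, 33.0px, 39.6px, 47.5px

Step -1: 19.1 ÷ 1.200 = 15.9
Step 0: 19.1px
Step 1: 19.1 × 1.200 = 22.9
Step 2: 19.1 × 1.200² = 27.5
Step 3: 19.1 × 1.200³ = 33.0
Step 4: 19.1 × 1.200⁴ = 39.6
Step 5: 19.1 × 1.200⁵ = 47.5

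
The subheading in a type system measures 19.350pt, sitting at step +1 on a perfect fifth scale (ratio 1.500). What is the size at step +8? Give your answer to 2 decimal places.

330.61pt

19.350 × 1.500⁷ = 19.350 × 17.08594 ≈ 330.613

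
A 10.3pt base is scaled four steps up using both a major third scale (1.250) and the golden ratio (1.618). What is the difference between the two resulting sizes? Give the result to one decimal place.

Major third: 10.3 × 1.250⁴ = 25.146pt
Golden ratio: 10.3 × 1.618⁴ = 70.591pt
Difference: 70.591 − 25.146 = 45.445pt

45.4pt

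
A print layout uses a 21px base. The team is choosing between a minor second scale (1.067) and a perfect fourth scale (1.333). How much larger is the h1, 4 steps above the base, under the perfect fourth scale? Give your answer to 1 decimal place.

39.1px

Minor second: 21.0 × 1.067⁴ = 27.219px
Perfect fourth: 21.0 × 1.333⁴ = 66.304px
Difference: 66.304 − 27.219 = 39.085px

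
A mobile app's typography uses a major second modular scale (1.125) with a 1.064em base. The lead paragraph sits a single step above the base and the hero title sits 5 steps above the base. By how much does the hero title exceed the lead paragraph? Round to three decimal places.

Step 1: 1.064 × 1.125 = 1.19700em
Step 5: 1.064 × 1.125⁵ = 1.91736em
Difference: 1.91736 − 1.19700 = 0.72036em

0.720em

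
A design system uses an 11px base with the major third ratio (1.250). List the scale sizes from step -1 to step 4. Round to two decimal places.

Step -1: 11.0 ÷ 1.250 = 8.80
Step 0: 11px
Step 1: 11.0 × 1.250 = 13.75
Step 2: 11.0 × 1.250² = 17.19
Step 3: 11.0 × 1.250³ = 21.48
Step 4: 11.0 × 1.250⁴ = 26.86

8.80px, 11.00px, 13.75px, 17.19px, 21.48px, 26.86px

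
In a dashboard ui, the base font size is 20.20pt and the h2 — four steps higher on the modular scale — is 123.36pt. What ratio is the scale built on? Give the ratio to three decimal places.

r⁴ = 123.36 / 20.20, so r = (123.36/20.20)^(1/4).
r = 6.1069^(1/4) ≈ 1.5720

1.572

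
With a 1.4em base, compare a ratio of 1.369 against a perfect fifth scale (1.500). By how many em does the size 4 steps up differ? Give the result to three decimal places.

At 1.369: 1.4 × 1.369⁴ = 4.91747em
Perfect fifth: 1.4 × 1.500⁴ = 7.08750em
Difference: 7.08750 − 4.91747 = 2.17003em

2.170em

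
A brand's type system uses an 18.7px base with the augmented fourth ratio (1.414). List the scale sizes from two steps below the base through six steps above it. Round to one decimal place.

Step -2: 18.7 ÷ 1.414² = 9.4
Step -1: 18.7 ÷ 1.414 = 13.2
Step 0: 18.7px
Step 1: 18.7 × 1.414 = 26.4
Step 2: 18.7 × 1.414² = 37.4
Step 3: 18.7 × 1.414³ = 52.9
Step 4: 18.7 × 1.414⁴ = 74.8
Step 5: 18.7 × 1.414⁵ = 105.7
Step 6: 18.7 × 1.414⁶ = 149.5

9.4px, 13.2px, 18.7px, 26.4px, 37.4px, 52.9px, 74.8px, 105.7px, 149.5px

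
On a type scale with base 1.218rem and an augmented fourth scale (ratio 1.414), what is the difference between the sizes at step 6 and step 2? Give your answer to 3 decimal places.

Step 2: 1.218 × 1.414² = 2.43526rem
Step 6: 1.218 × 1.414⁶ = 9.73517rem
Difference: 9.73517 − 2.43526 = 7.29991rem

7.300rem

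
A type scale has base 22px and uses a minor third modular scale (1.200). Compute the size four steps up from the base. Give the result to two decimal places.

22.0 × 1.200⁴ = 22.0 × 2.07360 ≈ 45.62

45.62px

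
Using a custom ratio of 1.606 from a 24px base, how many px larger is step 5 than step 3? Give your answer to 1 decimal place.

Step 3: 24.0 × 1.606³ = 99.414px
Step 5: 24.0 × 1.606⁵ = 256.412px
Difference: 256.412 − 99.414 = 156.998px

157.0px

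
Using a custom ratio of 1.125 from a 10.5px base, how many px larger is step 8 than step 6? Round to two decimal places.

Step 6: 10.5 × 1.125⁶ = 21.2865px
Step 8: 10.5 × 1.125⁸ = 26.9407px
Difference: 26.9407 − 21.2865 = 5.6542px

5.65px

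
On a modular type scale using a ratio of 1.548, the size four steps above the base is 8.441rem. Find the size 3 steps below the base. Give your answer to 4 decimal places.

0.3963rem

Moving from step +4 to step -3 is 7 steps down, so divide by r⁷.
8.441 ÷ 1.548⁷ = 8.441 ÷ 21.30084 ≈ 0.3963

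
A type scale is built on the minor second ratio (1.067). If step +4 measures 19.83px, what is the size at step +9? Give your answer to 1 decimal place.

19.83 × 1.067⁵ = 19.83 × 1.38300 ≈ 27.425

27.4px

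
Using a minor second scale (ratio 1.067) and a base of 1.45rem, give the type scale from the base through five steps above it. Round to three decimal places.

Step 0: 1.45rem
Step 1: 1.45 × 1.067 = 1.547
Step 2: 1.45 × 1.067² = 1.651
Step 3: 1.45 × 1.067³ = 1.761
Step 4: 1.45 × 1.067⁴ = 1.879
Step 5: 1.45 × 1.067⁵ = 2.005

1.450rem, 1.547rem, 1.651rem, 1.761rem, 1.879rem, 2.005rem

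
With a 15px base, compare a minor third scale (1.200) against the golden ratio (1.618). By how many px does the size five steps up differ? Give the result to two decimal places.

Minor third: 15.0 × 1.200⁵ = 37.3248px
Golden ratio: 15.0 × 1.618⁵ = 166.3351px
Difference: 166.3351 − 37.3248 = 129.0103px

129.01px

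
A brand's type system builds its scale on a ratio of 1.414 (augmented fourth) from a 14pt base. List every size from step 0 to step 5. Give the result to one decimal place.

14.0pt, 19.8pt, 28.0pt, 39.6pt, 56.0pt, 79.1pt

Step 0: 14pt
Step 1: 14.0 × 1.414 = 19.8
Step 2: 14.0 × 1.414² = 28.0
Step 3: 14.0 × 1.414³ = 39.6
Step 4: 14.0 × 1.414⁴ = 56.0
Step 5: 14.0 × 1.414⁵ = 79.1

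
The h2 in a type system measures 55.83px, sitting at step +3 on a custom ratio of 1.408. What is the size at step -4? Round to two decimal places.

5.09px

The gap is -4 − (3) = -7 steps, so the factor is 1.408^-7.
55.83 ÷ 1.408⁷ = 55.83 ÷ 10.97030 ≈ 5.089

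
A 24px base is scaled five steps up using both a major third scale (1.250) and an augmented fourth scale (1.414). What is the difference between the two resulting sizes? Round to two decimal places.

Major third: 24.0 × 1.250⁵ = 73.2422px
Augmented fourth: 24.0 × 1.414⁵ = 135.6620px
Difference: 135.6620 − 73.2422 = 62.4198px

62.42px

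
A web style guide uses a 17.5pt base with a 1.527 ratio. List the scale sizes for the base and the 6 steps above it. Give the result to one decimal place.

Step 0: 17.5pt
Step 1: 17.5 × 1.527 = 26.7
Step 2: 17.5 × 1.527² = 40.8
Step 3: 17.5 × 1.527³ = 62.3
Step 4: 17.5 × 1.527⁴ = 95.1
Step 5: 17.5 × 1.527⁵ = 145.3
Step 6: 17.5 × 1.527⁶ = 221.9

17.5pt, 26.7pt, 40.8pt, 62.3pt, 95.1pt, 145.3pt, 221.9pt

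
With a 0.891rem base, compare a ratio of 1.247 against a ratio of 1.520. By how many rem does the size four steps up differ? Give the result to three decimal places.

At 1.247: 0.891 × 1.247⁴ = 2.15449rem
At 1.520: 0.891 × 1.520⁴ = 4.75611rem
Difference: 4.75611 − 2.15449 = 2.60162rem

2.602rem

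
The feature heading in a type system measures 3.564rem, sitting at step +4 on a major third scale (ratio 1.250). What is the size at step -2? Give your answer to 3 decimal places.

3.564 ÷ 1.250⁶ = 3.564 ÷ 3.81470 ≈ 0.934

0.934rem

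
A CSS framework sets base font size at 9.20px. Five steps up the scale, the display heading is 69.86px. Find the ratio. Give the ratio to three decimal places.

1.500

The ratio satisfies 9.20 × r⁵ = 69.86, so r = (69.86 / 9.20)^(1/5).
r = 7.5935^(1/5) ≈ 1.5000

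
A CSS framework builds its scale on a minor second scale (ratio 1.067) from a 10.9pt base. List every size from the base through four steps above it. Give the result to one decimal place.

Step 0: 10.9pt
Step 1: 10.9 × 1.067 = 11.6
Step 2: 10.9 × 1.067² = 12.4
Step 3: 10.9 × 1.067³ = 13.2
Step 4: 10.9 × 1.067⁴ = 14.1

10.9pt, 11.6pt, 12.4pt, 13.2pt, 14.1pt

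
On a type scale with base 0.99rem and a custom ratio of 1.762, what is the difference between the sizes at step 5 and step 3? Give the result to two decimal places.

11.40rem

Step 3: 0.99 × 1.762³ = 5.4157rem
Step 5: 0.99 × 1.762⁵ = 16.8138rem
Difference: 16.8138 − 5.4157 = 11.3981rem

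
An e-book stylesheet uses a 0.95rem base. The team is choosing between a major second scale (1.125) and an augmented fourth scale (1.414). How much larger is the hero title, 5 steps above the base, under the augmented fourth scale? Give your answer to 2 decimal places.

3.66rem

Major second: 0.95 × 1.125⁵ = 1.7119rem
Augmented fourth: 0.95 × 1.414⁵ = 5.3700rem
Difference: 5.3700 − 1.7119 = 3.6581rem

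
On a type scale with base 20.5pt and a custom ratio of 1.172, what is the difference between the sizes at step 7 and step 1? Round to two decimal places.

38.24pt

Step 1: 20.5 × 1.172 = 24.0260pt
Step 7: 20.5 × 1.172⁷ = 62.2655pt
Difference: 62.2655 − 24.0260 = 38.2395pt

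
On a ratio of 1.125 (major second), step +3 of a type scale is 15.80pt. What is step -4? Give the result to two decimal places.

6.93pt

Moving from step +3 to step -4 is 7 steps down, so divide by r⁷.
15.80 ÷ 1.125⁷ = 15.80 ÷ 2.28070 ≈ 6.928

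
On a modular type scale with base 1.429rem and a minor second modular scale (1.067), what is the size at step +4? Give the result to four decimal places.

1.429 × 1.067⁴ = 1.429 × 1.29616 ≈ 1.8522

1.8522rem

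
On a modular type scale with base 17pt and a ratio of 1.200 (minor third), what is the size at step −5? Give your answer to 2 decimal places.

6.83pt

17.0 ÷ 1.200⁵ = 17.0 ÷ 2.48832 ≈ 6.83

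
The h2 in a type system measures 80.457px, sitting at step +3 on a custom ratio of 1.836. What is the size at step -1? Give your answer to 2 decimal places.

Moving from step +3 to step -1 is 4 steps down, so divide by r⁴.
80.457 ÷ 1.836⁴ = 80.457 ÷ 11.36294 ≈ 7.081

7.08px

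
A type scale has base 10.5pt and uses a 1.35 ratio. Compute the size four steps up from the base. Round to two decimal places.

A modular type scale is a geometric sequence: sizeₙ = base × rⁿ.
10.5 × 1.35⁴ = 10.5 × 3.32151 ≈ 34.88

34.88pt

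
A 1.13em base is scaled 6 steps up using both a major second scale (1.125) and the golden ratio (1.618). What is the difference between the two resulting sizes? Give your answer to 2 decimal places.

17.98em

Major second: 1.13 × 1.125⁶ = 2.2908em
Golden ratio: 1.13 × 1.618⁶ = 20.2745em
Difference: 20.2745 − 2.2908 = 17.9837em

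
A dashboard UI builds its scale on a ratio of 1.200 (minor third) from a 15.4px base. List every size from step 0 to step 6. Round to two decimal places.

Step 0: 15.4px
Step 1: 15.4 × 1.200 = 18.48
Step 2: 15.4 × 1.200² = 22.18
Step 3: 15.4 × 1.200³ = 26.61
Step 4: 15.4 × 1.200⁴ = 31.93
Step 5: 15.4 × 1.200⁵ = 38.32
Step 6: 15.4 × 1.200⁶ = 45.98

15.40px, 18.48px, 22.18px, 26.61px, 31.93px, 38.32px, 45.98px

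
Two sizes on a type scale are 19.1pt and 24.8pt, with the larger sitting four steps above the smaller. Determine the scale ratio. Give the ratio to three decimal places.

r⁴ = 24.8 / 19.1, so r = (24.8/19.1)^(1/4).
r = 1.2984^(1/4) ≈ 1.0675

1.067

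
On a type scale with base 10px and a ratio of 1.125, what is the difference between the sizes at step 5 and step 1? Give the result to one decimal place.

6.8px

Step 1: 10.0 × 1.125 = 11.250px
Step 5: 10.0 × 1.125⁵ = 18.020px
Difference: 18.020 − 11.250 = 6.770px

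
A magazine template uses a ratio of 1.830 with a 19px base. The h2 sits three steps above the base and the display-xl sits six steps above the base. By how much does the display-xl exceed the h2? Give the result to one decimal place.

597.2px

Step 3: 19.0 × 1.830³ = 116.441px
Step 6: 19.0 × 1.830⁶ = 713.609px
Difference: 713.609 − 116.441 = 597.168px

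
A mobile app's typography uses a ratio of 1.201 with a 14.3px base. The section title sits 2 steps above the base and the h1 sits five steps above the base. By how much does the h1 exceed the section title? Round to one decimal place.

15.1px

Step 2: 14.3 × 1.201² = 20.626px
Step 5: 14.3 × 1.201⁵ = 35.731px
Difference: 35.731 − 20.626 = 15.105px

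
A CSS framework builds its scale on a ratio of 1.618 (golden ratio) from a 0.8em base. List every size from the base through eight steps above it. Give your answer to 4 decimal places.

0.8000em, 1.2944em, 2.0943em, 3.3886em, 5.4828em, 8.8712em, 14.3536em, 23.2241em, 37.5767em

Step 0: 0.8em
Step 1: 0.8 × 1.618 = 1.2944
Step 2: 0.8 × 1.618² = 2.0943
Step 3: 0.8 × 1.618³ = 3.3886
Step 4: 0.8 × 1.618⁴ = 5.4828
Step 5: 0.8 × 1.618⁵ = 8.8712
Step 6: 0.8 × 1.618⁶ = 14.3536
Step 7: 0.8 × 1.618⁷ = 23.2241
Step 8: 0.8 × 1.618⁸ = 37.5767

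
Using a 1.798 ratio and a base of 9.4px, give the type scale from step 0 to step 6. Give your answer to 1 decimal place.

Step 0: 9.4px
Step 1: 9.4 × 1.798 = 16.9
Step 2: 9.4 × 1.798² = 30.4
Step 3: 9.4 × 1.798³ = 54.6
Step 4: 9.4 × 1.798⁴ = 98.2
Step 5: 9.4 × 1.798⁵ = 176.6
Step 6: 9.4 × 1.798⁶ = 317.6

9.4px, 16.9px, 30.4px, 54.6px, 98.2px, 176.6px, 317.6px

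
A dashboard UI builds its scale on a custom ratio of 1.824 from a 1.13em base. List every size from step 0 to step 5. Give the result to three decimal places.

Step 0: 1.13em
Step 1: 1.13 × 1.824 = 2.061
Step 2: 1.13 × 1.824² = 3.759
Step 3: 1.13 × 1.824³ = 6.857
Step 4: 1.13 × 1.824⁴ = 12.508
Step 5: 1.13 × 1.824⁵ = 22.814

1.130em, 2.061em, 3.759em, 6.857em, 12.508em, 22.814em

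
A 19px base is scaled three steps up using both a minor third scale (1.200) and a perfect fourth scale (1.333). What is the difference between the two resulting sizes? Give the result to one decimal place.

12.2px

Minor third: 19.0 × 1.200³ = 32.832px
Perfect fourth: 19.0 × 1.333³ = 45.003px
Difference: 45.003 − 32.832 = 12.171px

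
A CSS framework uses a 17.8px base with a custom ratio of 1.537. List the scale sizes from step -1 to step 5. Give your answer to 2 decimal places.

Step -1: 17.8 ÷ 1.537 = 11.58
Step 0: 17.8px
Step 1: 17.8 × 1.537 = 27.36
Step 2: 17.8 × 1.537² = 42.05
Step 3: 17.8 × 1.537³ = 64.63
Step 4: 17.8 × 1.537⁴ = 99.34
Step 5: 17.8 × 1.537⁵ = 152.68

11.58px, 17.80px, 27.36px, 42.05px, 64.63px, 99.34px, 152.68px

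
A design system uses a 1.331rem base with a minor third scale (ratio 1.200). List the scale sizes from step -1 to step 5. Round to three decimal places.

Step -1: 1.331 ÷ 1.200 = 1.109
Step 0: 1.331rem
Step 1: 1.331 × 1.200 = 1.597
Step 2: 1.331 × 1.200² = 1.917
Step 3: 1.331 × 1.200³ = 2.300
Step 4: 1.331 × 1.200⁴ = 2.760
Step 5: 1.331 × 1.200⁵ = 3.312

1.109rem, 1.331rem, 1.597rem, 1.917rem, 2.300rem, 2.760rem, 3.312rem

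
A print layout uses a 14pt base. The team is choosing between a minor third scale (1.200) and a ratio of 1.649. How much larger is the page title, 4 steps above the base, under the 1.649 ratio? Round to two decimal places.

Minor third: 14.0 × 1.200⁴ = 29.0304pt
At 1.649: 14.0 × 1.649⁴ = 103.5168pt
Difference: 103.5168 − 29.0304 = 74.4864pt

74.49pt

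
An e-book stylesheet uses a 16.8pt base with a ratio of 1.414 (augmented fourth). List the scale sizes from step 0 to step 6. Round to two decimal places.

Step 0: 16.8pt
Step 1: 16.8 × 1.414 = 23.76
Step 2: 16.8 × 1.414² = 33.59
Step 3: 16.8 × 1.414³ = 47.50
Step 4: 16.8 × 1.414⁴ = 67.16
Step 5: 16.8 × 1.414⁵ = 94.96
Step 6: 16.8 × 1.414⁶ = 134.28

16.80pt, 23.76pt, 33.59pt, 47.50pt, 67.16pt, 94.96pt, 134.28pt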